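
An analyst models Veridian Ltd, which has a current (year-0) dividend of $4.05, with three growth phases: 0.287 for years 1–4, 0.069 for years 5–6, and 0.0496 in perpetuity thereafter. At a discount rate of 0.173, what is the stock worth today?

$72.22

Three-stage DDM. Project D₁…D_6; terminal Gordon value at t=6 with g = 0.0496; discount at r = 0.173.
D_1 = 5.2123
D_2 = 6.7083
D_3 = 8.6336
D_4 = 11.1114
D_5 = 11.8781
D_6 = 12.6977
TV_6 = 13.3275/(0.173−0.0496) = 108.0024
P₀ = Σ Dₜ/(1+r)ᵗ + TV_6/(1+r)^6 = 72.2224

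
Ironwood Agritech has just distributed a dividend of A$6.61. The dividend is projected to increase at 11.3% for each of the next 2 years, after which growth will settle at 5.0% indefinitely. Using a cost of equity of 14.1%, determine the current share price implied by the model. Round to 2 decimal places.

A$85.31

Two-stage DDM. Project D₁…D_2 at 0.113, terminal growth 0.05, discount at r = 0.141.
D_1 = 7.3569
D_2 = 8.1883
Terminal value at t=2: TV = D_3/(r−g) = 8.5977/(0.141−0.05) = 94.4800
P₀ = 7.3569/(1+0.141)^1 + 8.1883/(1+0.141)^2 + 94.4800/(1+0.141)^2 = 85.3092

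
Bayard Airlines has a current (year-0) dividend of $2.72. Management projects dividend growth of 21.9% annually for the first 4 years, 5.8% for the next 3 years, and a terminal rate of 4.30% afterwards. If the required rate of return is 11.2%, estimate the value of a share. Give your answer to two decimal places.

Three-stage DDM. Project D₁…D_7; terminal Gordon value at t=7 with g = 0.043; discount at r = 0.112.
D_1 = 3.3157
D_2 = 4.0418
D_3 = 4.9270
D_4 = 6.0060
D_5 = 6.3543
D_6 = 6.7229
D_7 = 7.1128
TV_7 = 7.4187/(0.112−0.043) = 107.5167
P₀ = Σ Dₜ/(1+r)ᵗ + TV_7/(1+r)^7 = 75.5752

$75.58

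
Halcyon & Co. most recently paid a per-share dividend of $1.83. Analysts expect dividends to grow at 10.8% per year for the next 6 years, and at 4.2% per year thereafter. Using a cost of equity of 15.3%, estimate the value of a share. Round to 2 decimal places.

$23.10

Two-stage DDM. Project D₁…D_6 at 0.108, terminal growth 0.042, discount at r = 0.153.
D_1 = 2.0276
D_2 = 2.2466
D_3 = 2.4893
D_4 = 2.7581
D_5 = 3.0560
D_6 = 3.3860
Terminal value at t=6: TV = D_7/(r−g) = 3.5282/(0.153−0.042) = 31.7859
P₀ = 2.0276/(1+0.153)^1 + 2.2466/(1+0.153)^2 + 2.4893/(1+0.153)^3 + 2.7581/(1+0.153)^4 + 3.0560/(1+0.153)^5 + 3.3860/(1+0.153)^6 + 31.7859/(1+0.153)^6 = 23.1028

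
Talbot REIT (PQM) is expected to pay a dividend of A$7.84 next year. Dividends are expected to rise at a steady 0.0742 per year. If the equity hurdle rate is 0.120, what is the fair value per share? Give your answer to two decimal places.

Gordon growth model: P₀ = D₁/(r − g), with D₁ = 7.84 given directly.
P₀ = 7.8400 / (0.12 − 0.0742) = 7.8400 / 0.0458 = 171.1790

A$171.18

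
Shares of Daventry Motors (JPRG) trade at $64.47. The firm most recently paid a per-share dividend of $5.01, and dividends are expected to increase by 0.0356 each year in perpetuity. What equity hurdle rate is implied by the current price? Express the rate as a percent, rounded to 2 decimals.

Rearranging the constant-growth DDM: r = D₁/P₀ + g.
D₁ = 5.01 × (1 + 0.0356) = 5.1884.
r = 5.1884 / 64.47 + 0.0356 = 0.08048 + 0.0356 = 0.11608

11.61%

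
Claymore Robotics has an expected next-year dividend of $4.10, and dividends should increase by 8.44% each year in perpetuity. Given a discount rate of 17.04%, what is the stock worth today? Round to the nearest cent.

$47.67

Gordon growth model: P₀ = D₁/(r − g), with D₁ = 4.10 given directly.
P₀ = 4.1000 / (0.1704 − 0.0844) = 4.1000 / 0.086 = 47.6744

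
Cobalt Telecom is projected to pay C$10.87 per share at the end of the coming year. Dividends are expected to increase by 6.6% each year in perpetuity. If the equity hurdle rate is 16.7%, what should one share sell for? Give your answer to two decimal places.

Gordon growth model: P₀ = D₁/(r − g), with D₁ = 10.87 given directly.
P₀ = 10.8700 / (0.167 − 0.066) = 10.8700 / 0.101 = 107.6238

C$107.62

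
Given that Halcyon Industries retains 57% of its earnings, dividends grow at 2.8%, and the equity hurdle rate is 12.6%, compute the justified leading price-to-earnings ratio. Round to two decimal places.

4.39

Payout ratio b = 1 − 0.57 = 0.43.
Justified leading P/E = b/(r−g) = 0.43/(0.126−0.028) = 4.3878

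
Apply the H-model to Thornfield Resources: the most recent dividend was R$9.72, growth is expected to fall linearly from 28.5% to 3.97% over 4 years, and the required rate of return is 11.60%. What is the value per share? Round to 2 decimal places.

H-model: P₀ = D₀[(1+g_L) + H(g_S−g_L)]/(r−g_L), with H = 4/2 = 2.
P₀ = 9.72 × [(1+0.0397) + 2×(0.285−0.0397)] / (0.116−0.0397)
   = 9.72 × 1.5303 / 0.0763 = 194.9478

R$194.95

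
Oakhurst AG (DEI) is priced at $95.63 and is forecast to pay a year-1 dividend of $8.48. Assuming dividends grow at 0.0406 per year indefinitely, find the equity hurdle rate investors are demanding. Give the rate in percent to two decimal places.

12.93%

Rearranging the constant-growth DDM: r = D₁/P₀ + g.
r = 8.4800 / 95.63 + 0.0406 = 0.08868 + 0.0406 = 0.12928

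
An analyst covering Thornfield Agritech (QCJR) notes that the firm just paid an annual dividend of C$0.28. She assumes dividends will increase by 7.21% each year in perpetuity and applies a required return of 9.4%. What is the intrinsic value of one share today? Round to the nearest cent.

C$13.71

Gordon growth model: P₀ = D₁/(r − g). D₁ = 0.28 × (1 + 0.0721) = 0.3002.
P₀ = 0.3002 / (0.094 − 0.0721) = 0.3002 / 0.0219 = 13.7072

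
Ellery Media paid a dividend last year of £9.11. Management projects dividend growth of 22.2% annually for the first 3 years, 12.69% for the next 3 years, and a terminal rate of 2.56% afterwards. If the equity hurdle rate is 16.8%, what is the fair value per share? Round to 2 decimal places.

Three-stage DDM. Project D₁…D_6; terminal Gordon value at t=6 with g = 0.0256; discount at r = 0.168.
D_1 = 11.1324
D_2 = 13.6038
D_3 = 16.6239
D_4 = 18.7334
D_5 = 21.1107
D_6 = 23.7897
TV_6 = 24.3987/(0.168−0.0256) = 171.3390
P₀ = Σ Dₜ/(1+r)ᵗ + TV_6/(1+r)^6 = 126.5667

£126.57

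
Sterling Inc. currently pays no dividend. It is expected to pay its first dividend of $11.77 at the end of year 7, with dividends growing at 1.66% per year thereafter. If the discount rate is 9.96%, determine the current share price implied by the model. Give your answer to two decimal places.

$80.22

Deferred-dividend DDM. At t=6 the remaining stream is a growing perpetuity with first payment D_7 = 11.77.
V_6 = D_7/(r−g) = 11.77/(0.0996−0.0166) = 141.8072
P₀ = V_6/(1+r)^6 = 141.8072/(1+0.0996)^6 = 80.2214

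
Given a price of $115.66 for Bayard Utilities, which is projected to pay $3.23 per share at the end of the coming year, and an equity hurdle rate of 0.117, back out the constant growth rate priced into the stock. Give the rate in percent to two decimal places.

From P₀ = D₁/(r − g), the implied growth is g = r − D₁/P₀.
g = 0.117 − 3.23/115.66 = 0.117 − 0.02793 = 0.08907

8.91%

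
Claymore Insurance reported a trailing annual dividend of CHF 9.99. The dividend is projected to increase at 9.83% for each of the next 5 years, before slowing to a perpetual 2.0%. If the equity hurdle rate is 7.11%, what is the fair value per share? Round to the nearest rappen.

CHF 279.93

Two-stage DDM. Project D₁…D_5 at 0.0983, terminal growth 0.02, discount at r = 0.0711.
D_1 = 10.9720
D_2 = 12.0506
D_3 = 13.2351
D_4 = 14.5362
D_5 = 15.9651
Terminal value at t=5: TV = D_6/(r−g) = 16.2844/(0.0711−0.02) = 318.6762
P₀ = 10.9720/(1+0.0711)^1 + 12.0506/(1+0.0711)^2 + 13.2351/(1+0.0711)^3 + 14.5362/(1+0.0711)^4 + 15.9651/(1+0.0711)^5 + 318.6762/(1+0.0711)^5 = 279.9341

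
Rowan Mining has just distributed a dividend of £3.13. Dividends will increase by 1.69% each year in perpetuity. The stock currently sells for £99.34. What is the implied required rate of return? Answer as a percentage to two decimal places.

4.89%

Rearranging the constant-growth DDM: r = D₁/P₀ + g.
D₁ = 3.13 × (1 + 0.0169) = 3.1829.
r = 3.1829 / 99.34 + 0.0169 = 0.03204 + 0.0169 = 0.04894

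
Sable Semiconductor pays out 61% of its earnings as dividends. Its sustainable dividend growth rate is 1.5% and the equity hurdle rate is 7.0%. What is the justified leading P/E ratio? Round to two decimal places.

Justified leading P/E = b/(r−g) = 0.61/(0.07−0.015) = 11.0909

11.09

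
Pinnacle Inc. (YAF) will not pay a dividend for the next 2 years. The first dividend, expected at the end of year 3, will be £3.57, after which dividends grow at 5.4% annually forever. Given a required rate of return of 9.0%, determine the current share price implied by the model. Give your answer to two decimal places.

Deferred-dividend DDM. At t=2 the remaining stream is a growing perpetuity with first payment D_3 = 3.57.
V_2 = D_3/(r−g) = 3.57/(0.09−0.054) = 99.1667
P₀ = V_2/(1+r)^2 = 99.1667/(1+0.09)^2 = 83.4666

£83.47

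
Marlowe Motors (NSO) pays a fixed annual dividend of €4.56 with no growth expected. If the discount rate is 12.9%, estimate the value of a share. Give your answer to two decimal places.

€35.35

Zero-growth DDM (perpetuity): P₀ = D/r = 4.56 / 0.129 = 35.3488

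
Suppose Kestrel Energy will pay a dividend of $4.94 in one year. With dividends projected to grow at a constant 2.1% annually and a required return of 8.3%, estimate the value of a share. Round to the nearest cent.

Gordon growth model: P₀ = D₁/(r − g), with D₁ = 4.94 given directly.
P₀ = 4.9400 / (0.083 − 0.021) = 4.9400 / 0.062 = 79.6774

$79.68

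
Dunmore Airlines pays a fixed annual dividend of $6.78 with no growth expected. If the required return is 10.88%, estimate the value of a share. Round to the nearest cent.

Zero-growth DDM (perpetuity): P₀ = D/r = 6.78 / 0.1088 = 62.3162

$62.32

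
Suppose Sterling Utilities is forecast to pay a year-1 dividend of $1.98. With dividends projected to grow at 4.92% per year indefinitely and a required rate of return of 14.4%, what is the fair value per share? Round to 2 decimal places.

$20.89

Gordon growth model: P₀ = D₁/(r − g), with D₁ = 1.98 given directly.
P₀ = 1.9800 / (0.144 − 0.0492) = 1.9800 / 0.0948 = 20.8861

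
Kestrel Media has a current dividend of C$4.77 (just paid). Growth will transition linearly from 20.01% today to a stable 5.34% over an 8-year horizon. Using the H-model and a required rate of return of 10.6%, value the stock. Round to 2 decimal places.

H-model: P₀ = D₀[(1+g_L) + H(g_S−g_L)]/(r−g_L), with H = 8/2 = 4.
P₀ = 4.77 × [(1+0.0534) + 4×(0.2001−0.0534)] / (0.106−0.0534)
   = 4.77 × 1.6402 / 0.0526 = 148.7406

C$148.74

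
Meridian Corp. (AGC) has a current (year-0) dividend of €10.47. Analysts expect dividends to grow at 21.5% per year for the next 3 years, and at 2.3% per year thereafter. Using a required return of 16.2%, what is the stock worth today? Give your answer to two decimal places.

Two-stage DDM. Project D₁…D_3 at 0.215, terminal growth 0.023, discount at r = 0.162.
D_1 = 12.7211
D_2 = 15.4561
D_3 = 18.7791
Terminal value at t=3: TV = D_4/(r−g) = 19.2111/(0.162−0.023) = 138.2090
P₀ = 12.7211/(1+0.162)^1 + 15.4561/(1+0.162)^2 + 18.7791/(1+0.162)^3 + 138.2090/(1+0.162)^3 = 122.4516

€122.45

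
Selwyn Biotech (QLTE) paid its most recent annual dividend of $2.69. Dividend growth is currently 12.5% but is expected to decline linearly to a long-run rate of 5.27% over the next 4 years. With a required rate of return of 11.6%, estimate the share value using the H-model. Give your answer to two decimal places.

H-model: P₀ = D₀[(1+g_L) + H(g_S−g_L)]/(r−g_L), with H = 4/2 = 2.
P₀ = 2.69 × [(1+0.0527) + 2×(0.125−0.0527)] / (0.116−0.0527)
   = 2.69 × 1.1973 / 0.0633 = 50.8805

$50.88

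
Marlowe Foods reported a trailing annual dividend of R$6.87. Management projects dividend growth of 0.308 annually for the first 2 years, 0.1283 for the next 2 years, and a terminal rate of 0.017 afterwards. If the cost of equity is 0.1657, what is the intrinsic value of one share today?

R$88.26

Three-stage DDM. Project D₁…D_4; terminal Gordon value at t=4 with g = 0.017; discount at r = 0.1657.
D_1 = 8.9860
D_2 = 11.7536
D_3 = 13.2616
D_4 = 14.9631
TV_4 = 15.2175/(0.1657−0.017) = 102.3367
P₀ = Σ Dₜ/(1+r)ᵗ + TV_4/(1+r)^4 = 88.2562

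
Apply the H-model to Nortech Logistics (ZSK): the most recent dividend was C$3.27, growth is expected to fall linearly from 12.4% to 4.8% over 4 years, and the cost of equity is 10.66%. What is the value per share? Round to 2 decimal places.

C$66.96

H-model: P₀ = D₀[(1+g_L) + H(g_S−g_L)]/(r−g_L), with H = 4/2 = 2.
P₀ = 3.27 × [(1+0.048) + 2×(0.124−0.048)] / (0.1066−0.048)
   = 3.27 × 1.2000 / 0.0586 = 66.9625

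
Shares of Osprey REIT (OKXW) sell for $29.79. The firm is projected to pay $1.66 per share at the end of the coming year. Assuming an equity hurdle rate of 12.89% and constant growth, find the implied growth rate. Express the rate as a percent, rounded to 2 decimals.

From P₀ = D₁/(r − g), the implied growth is g = r − D₁/P₀.
g = 0.1289 − 1.66/29.79 = 0.1289 − 0.05572 = 0.07318

7.32%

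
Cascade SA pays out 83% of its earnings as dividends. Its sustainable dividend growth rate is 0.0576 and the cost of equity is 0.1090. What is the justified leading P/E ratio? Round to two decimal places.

Justified leading P/E = b/(r−g) = 0.83/(0.109−0.0576) = 16.1479

16.15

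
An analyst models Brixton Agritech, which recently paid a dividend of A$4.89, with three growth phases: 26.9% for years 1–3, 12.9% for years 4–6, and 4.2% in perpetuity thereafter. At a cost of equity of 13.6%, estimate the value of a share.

A$112.75

Three-stage DDM. Project D₁…D_6; terminal Gordon value at t=6 with g = 0.042; discount at r = 0.136.
D_1 = 6.2054
D_2 = 7.8747
D_3 = 9.9930
D_4 = 11.2820
D_5 = 12.7374
D_6 = 14.3806
TV_6 = 14.9845/(0.136−0.042) = 159.4099
P₀ = Σ Dₜ/(1+r)ᵗ + TV_6/(1+r)^6 = 112.7523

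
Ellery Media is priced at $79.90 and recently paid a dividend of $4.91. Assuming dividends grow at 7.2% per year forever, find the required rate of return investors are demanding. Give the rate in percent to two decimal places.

13.79%

Rearranging the constant-growth DDM: r = D₁/P₀ + g.
D₁ = 4.91 × (1 + 0.072) = 5.2635.
r = 5.2635 / 79.90 + 0.072 = 0.06588 + 0.072 = 0.13788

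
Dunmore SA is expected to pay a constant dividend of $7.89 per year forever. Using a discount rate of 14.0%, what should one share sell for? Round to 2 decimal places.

Zero-growth DDM (perpetuity): P₀ = D/r = 7.89 / 0.14 = 56.3571

$56.36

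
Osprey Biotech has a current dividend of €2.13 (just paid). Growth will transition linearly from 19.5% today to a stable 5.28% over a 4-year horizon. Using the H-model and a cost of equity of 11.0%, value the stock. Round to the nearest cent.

H-model: P₀ = D₀[(1+g_L) + H(g_S−g_L)]/(r−g_L), with H = 4/2 = 2.
P₀ = 2.13 × [(1+0.0528) + 2×(0.195−0.0528)] / (0.11−0.0528)
   = 2.13 × 1.3372 / 0.0572 = 49.7943

€49.79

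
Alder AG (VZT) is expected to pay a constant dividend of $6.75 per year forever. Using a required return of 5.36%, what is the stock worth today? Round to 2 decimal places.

Zero-growth DDM (perpetuity): P₀ = D/r = 6.75 / 0.0536 = 125.9328

$125.93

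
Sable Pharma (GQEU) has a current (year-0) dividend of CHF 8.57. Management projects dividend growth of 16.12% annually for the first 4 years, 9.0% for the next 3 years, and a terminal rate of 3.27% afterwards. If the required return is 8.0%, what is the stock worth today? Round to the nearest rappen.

Three-stage DDM. Project D₁…D_7; terminal Gordon value at t=7 with g = 0.0327; discount at r = 0.08.
D_1 = 9.9515
D_2 = 11.5557
D_3 = 13.4184
D_4 = 15.5815
D_5 = 16.9838
D_6 = 18.5124
D_7 = 20.1785
TV_7 = 20.8383/(0.08−0.0327) = 440.5563
P₀ = Σ Dₜ/(1+r)ᵗ + TV_7/(1+r)^7 = 333.2855

CHF 333.29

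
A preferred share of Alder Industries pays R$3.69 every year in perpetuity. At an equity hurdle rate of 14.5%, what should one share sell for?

R$25.45

Zero-growth DDM (perpetuity): P₀ = D/r = 3.69 / 0.145 = 25.4483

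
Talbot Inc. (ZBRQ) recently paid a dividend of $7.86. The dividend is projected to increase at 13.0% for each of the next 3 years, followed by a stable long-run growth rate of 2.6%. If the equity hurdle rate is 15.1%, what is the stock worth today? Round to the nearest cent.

$83.78

Two-stage DDM. Project D₁…D_3 at 0.13, terminal growth 0.026, discount at r = 0.151.
D_1 = 8.8818
D_2 = 10.0364
D_3 = 11.3412
Terminal value at t=3: TV = D_4/(r−g) = 11.6360/(0.151−0.026) = 93.0883
P₀ = 8.8818/(1+0.151)^1 + 10.0364/(1+0.151)^2 + 11.3412/(1+0.151)^3 + 93.0883/(1+0.151)^3 = 83.7777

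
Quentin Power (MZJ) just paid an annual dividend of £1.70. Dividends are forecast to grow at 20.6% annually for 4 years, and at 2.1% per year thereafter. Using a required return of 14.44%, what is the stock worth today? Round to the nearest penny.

£25.11

Two-stage DDM. Project D₁…D_4 at 0.206, terminal growth 0.021, discount at r = 0.1444.
D_1 = 2.0502
D_2 = 2.4725
D_3 = 2.9819
D_4 = 3.5962
Terminal value at t=4: TV = D_5/(r−g) = 3.6717/(0.1444−0.021) = 29.7542
P₀ = 2.0502/(1+0.1444)^1 + 2.4725/(1+0.1444)^2 + 2.9819/(1+0.1444)^3 + 3.5962/(1+0.1444)^4 + 29.7542/(1+0.1444)^4 = 25.1132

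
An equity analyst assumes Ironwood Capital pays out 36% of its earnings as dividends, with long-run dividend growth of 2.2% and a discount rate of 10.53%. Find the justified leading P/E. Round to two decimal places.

4.32

Justified leading P/E = b/(r−g) = 0.36/(0.1053−0.022) = 4.3217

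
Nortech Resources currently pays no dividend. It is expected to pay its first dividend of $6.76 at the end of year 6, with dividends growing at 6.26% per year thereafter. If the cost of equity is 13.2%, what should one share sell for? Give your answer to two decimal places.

$52.40

Deferred-dividend DDM. At t=5 the remaining stream is a growing perpetuity with first payment D_6 = 6.76.
V_5 = D_6/(r−g) = 6.76/(0.132−0.0626) = 97.4063
P₀ = V_5/(1+r)^5 = 97.4063/(1+0.132)^5 = 52.4029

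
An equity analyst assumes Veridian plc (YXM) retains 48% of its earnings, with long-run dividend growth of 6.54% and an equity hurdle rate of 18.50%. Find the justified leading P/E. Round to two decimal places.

4.35

Payout ratio b = 1 − 0.48 = 0.52.
Justified leading P/E = b/(r−g) = 0.52/(0.185−0.0654) = 4.3478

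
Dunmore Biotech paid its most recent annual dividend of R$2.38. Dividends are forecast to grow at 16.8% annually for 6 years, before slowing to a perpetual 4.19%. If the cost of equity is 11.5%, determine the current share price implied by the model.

Two-stage DDM. Project D₁…D_6 at 0.168, terminal growth 0.0419, discount at r = 0.115.
D_1 = 2.7798
D_2 = 3.2469
D_3 = 3.7923
D_4 = 4.4294
D_5 = 5.1736
D_6 = 6.0427
Terminal value at t=6: TV = D_7/(r−g) = 6.2959/(0.115−0.0419) = 86.1277
P₀ = 2.7798/(1+0.115)^1 + 3.2469/(1+0.115)^2 + 3.7923/(1+0.115)^3 + 4.4294/(1+0.115)^4 + 5.1736/(1+0.115)^5 + 6.0427/(1+0.115)^6 + 86.1277/(1+0.115)^6 = 61.6754

R$61.68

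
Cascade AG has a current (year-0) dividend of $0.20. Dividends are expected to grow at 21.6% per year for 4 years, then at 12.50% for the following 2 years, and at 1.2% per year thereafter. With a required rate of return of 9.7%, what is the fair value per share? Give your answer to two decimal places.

$5.45

Three-stage DDM. Project D₁…D_6; terminal Gordon value at t=6 with g = 0.012; discount at r = 0.097.
D_1 = 0.2432
D_2 = 0.2957
D_3 = 0.3596
D_4 = 0.4373
D_5 = 0.4919
D_6 = 0.5534
TV_6 = 0.5601/(0.097−0.012) = 6.5892
P₀ = Σ Dₜ/(1+r)ᵗ + TV_6/(1+r)^6 = 5.4499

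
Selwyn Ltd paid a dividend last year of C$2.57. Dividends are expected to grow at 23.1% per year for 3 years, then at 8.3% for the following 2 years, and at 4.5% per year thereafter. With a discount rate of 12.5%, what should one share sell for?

C$56.38

Three-stage DDM. Project D₁…D_5; terminal Gordon value at t=5 with g = 0.045; discount at r = 0.125.
D_1 = 3.1637
D_2 = 3.8945
D_3 = 4.7941
D_4 = 5.1920
D_5 = 5.6229
TV_5 = 5.8760/(0.125−0.045) = 73.4498
P₀ = Σ Dₜ/(1+r)ᵗ + TV_5/(1+r)^5 = 56.3774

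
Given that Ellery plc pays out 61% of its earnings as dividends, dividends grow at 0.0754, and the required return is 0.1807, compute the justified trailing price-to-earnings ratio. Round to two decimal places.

6.23

Justified trailing P/E = b(1+g)/(r−g) = 0.61×(1+0.0754)/(0.1807−0.0754) = 6.2298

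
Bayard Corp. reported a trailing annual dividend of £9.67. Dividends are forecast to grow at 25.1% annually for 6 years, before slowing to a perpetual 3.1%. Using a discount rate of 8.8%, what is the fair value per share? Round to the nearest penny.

£501.47

Two-stage DDM. Project D₁…D_6 at 0.251, terminal growth 0.031, discount at r = 0.088.
D_1 = 12.0972
D_2 = 15.1336
D_3 = 18.9321
D_4 = 23.6840
D_5 = 29.6287
D_6 = 37.0655
Terminal value at t=6: TV = D_7/(r−g) = 38.2146/(0.088−0.031) = 670.4311
P₀ = 12.0972/(1+0.088)^1 + 15.1336/(1+0.088)^2 + 18.9321/(1+0.088)^3 + 23.6840/(1+0.088)^4 + 29.6287/(1+0.088)^5 + 37.0655/(1+0.088)^6 + 670.4311/(1+0.088)^6 = 501.4708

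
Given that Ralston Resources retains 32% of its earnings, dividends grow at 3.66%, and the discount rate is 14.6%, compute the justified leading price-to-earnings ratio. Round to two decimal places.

Payout ratio b = 1 − 0.32 = 0.68.
Justified leading P/E = b/(r−g) = 0.68/(0.146−0.0366) = 6.2157

6.22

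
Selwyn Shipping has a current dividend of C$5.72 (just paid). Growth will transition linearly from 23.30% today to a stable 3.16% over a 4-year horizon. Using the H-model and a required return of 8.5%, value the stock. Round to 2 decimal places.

C$153.65

H-model: P₀ = D₀[(1+g_L) + H(g_S−g_L)]/(r−g_L), with H = 4/2 = 2.
P₀ = 5.72 × [(1+0.0316) + 2×(0.233−0.0316)] / (0.085−0.0316)
   = 5.72 × 1.4344 / 0.0534 = 153.6473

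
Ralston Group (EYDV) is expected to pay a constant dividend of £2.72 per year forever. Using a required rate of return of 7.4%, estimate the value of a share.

£36.76

Zero-growth DDM (perpetuity): P₀ = D/r = 2.72 / 0.074 = 36.7568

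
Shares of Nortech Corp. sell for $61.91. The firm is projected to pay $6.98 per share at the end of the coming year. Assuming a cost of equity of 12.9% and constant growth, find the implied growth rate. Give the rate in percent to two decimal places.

1.63%

From P₀ = D₁/(r − g), the implied growth is g = r − D₁/P₀.
g = 0.129 − 6.98/61.91 = 0.129 − 0.11274 = 0.01626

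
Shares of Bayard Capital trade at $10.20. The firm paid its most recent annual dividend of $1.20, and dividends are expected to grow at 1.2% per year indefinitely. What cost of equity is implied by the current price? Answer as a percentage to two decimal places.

13.11%

Rearranging the constant-growth DDM: r = D₁/P₀ + g.
D₁ = 1.20 × (1 + 0.012) = 1.2144.
r = 1.2144 / 10.20 + 0.012 = 0.11906 + 0.012 = 0.13106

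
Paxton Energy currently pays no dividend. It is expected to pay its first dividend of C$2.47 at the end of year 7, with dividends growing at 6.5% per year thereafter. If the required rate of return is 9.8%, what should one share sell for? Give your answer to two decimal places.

C$42.71

Deferred-dividend DDM. At t=6 the remaining stream is a growing perpetuity with first payment D_7 = 2.47.
V_6 = D_7/(r−g) = 2.47/(0.098−0.065) = 74.8485
P₀ = V_6/(1+r)^6 = 74.8485/(1+0.098)^6 = 42.7139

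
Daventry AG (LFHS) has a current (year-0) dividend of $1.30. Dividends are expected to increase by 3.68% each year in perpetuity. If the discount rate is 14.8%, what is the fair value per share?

$12.12

Gordon growth model: P₀ = D₁/(r − g). D₁ = 1.30 × (1 + 0.0368) = 1.3478.
P₀ = 1.3478 / (0.148 − 0.0368) = 1.3478 / 0.1112 = 12.1209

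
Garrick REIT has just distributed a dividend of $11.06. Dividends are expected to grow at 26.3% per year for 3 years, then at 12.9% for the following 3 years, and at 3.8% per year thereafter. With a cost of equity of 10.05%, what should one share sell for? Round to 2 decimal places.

$396.57

Three-stage DDM. Project D₁…D_6; terminal Gordon value at t=6 with g = 0.038; discount at r = 0.1005.
D_1 = 13.9688
D_2 = 17.6426
D_3 = 22.2826
D_4 = 25.1570
D_5 = 28.4023
D_6 = 32.0662
TV_6 = 33.2847/(0.1005−0.038) = 532.5548
P₀ = Σ Dₜ/(1+r)ᵗ + TV_6/(1+r)^6 = 396.5718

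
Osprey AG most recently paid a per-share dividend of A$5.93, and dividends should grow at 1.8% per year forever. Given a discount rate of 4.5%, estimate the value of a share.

A$223.58

Gordon growth model: P₀ = D₁/(r − g). D₁ = 5.93 × (1 + 0.018) = 6.0367.
P₀ = 6.0367 / (0.045 − 0.018) = 6.0367 / 0.027 = 223.5830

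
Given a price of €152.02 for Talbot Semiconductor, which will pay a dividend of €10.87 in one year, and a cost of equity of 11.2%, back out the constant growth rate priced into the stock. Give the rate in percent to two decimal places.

From P₀ = D₁/(r − g), the implied growth is g = r − D₁/P₀.
g = 0.112 − 10.87/152.02 = 0.112 − 0.07150 = 0.04050

4.05%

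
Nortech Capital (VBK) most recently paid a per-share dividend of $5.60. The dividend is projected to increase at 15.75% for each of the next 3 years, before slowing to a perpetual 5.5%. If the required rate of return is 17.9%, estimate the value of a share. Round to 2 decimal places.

$61.28

Two-stage DDM. Project D₁…D_3 at 0.1575, terminal growth 0.055, discount at r = 0.179.
D_1 = 6.4820
D_2 = 7.5029
D_3 = 8.6846
Terminal value at t=3: TV = D_4/(r−g) = 9.1623/(0.179−0.055) = 73.8893
P₀ = 6.4820/(1+0.179)^1 + 7.5029/(1+0.179)^2 + 8.6846/(1+0.179)^3 + 73.8893/(1+0.179)^3 = 61.2806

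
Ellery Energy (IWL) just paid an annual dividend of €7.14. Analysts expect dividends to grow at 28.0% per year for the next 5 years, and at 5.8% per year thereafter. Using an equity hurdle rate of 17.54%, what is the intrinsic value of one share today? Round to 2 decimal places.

Two-stage DDM. Project D₁…D_5 at 0.28, terminal growth 0.058, discount at r = 0.1754.
D_1 = 9.1392
D_2 = 11.6982
D_3 = 14.9737
D_4 = 19.1663
D_5 = 24.5329
Terminal value at t=5: TV = D_6/(r−g) = 25.9558/(0.1754−0.058) = 221.0882
P₀ = 9.1392/(1+0.1754)^1 + 11.6982/(1+0.1754)^2 + 14.9737/(1+0.1754)^3 + 19.1663/(1+0.1754)^4 + 24.5329/(1+0.1754)^5 + 221.0882/(1+0.1754)^5 = 144.9856

€144.99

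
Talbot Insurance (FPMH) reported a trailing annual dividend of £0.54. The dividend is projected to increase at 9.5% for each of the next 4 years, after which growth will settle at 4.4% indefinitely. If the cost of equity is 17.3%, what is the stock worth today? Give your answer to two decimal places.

Two-stage DDM. Project D₁…D_4 at 0.095, terminal growth 0.044, discount at r = 0.173.
D_1 = 0.5913
D_2 = 0.6475
D_3 = 0.7090
D_4 = 0.7763
Terminal value at t=4: TV = D_5/(r−g) = 0.8105/(0.173−0.044) = 6.2829
P₀ = 0.5913/(1+0.173)^1 + 0.6475/(1+0.173)^2 + 0.7090/(1+0.173)^3 + 0.7763/(1+0.173)^4 + 6.2829/(1+0.173)^4 = 5.1427

£5.14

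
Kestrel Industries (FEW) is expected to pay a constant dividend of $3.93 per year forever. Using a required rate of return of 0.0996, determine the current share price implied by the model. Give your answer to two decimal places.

$39.46

Zero-growth DDM (perpetuity): P₀ = D/r = 3.93 / 0.0996 = 39.4578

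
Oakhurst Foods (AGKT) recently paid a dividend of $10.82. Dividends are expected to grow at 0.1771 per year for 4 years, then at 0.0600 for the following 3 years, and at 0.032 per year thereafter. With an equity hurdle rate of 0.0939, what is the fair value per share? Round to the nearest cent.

Three-stage DDM. Project D₁…D_7; terminal Gordon value at t=7 with g = 0.032; discount at r = 0.0939.
D_1 = 12.7362
D_2 = 14.9918
D_3 = 17.6469
D_4 = 20.7721
D_5 = 22.0184
D_6 = 23.3395
D_7 = 24.7399
TV_7 = 25.5316/(0.0939−0.032) = 412.4652
P₀ = Σ Dₜ/(1+r)ᵗ + TV_7/(1+r)^7 = 313.0992

$313.10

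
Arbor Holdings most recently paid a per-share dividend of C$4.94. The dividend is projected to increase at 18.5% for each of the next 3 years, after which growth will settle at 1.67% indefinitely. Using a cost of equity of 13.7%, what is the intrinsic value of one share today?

C$63.37

Two-stage DDM. Project D₁…D_3 at 0.185, terminal growth 0.0167, discount at r = 0.137.
D_1 = 5.8539
D_2 = 6.9369
D_3 = 8.2202
Terminal value at t=3: TV = D_4/(r−g) = 8.3575/(0.137−0.0167) = 69.4719
P₀ = 5.8539/(1+0.137)^1 + 6.9369/(1+0.137)^2 + 8.2202/(1+0.137)^3 + 69.4719/(1+0.137)^3 = 63.3706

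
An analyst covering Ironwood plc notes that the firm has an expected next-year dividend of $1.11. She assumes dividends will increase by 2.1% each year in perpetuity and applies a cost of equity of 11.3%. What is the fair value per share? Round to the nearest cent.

$12.07

Gordon growth model: P₀ = D₁/(r − g), with D₁ = 1.11 given directly.
P₀ = 1.1100 / (0.113 − 0.021) = 1.1100 / 0.092 = 12.0652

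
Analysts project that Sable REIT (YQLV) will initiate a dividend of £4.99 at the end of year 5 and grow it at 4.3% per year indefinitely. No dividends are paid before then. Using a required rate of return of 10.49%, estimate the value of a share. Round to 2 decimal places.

Deferred-dividend DDM. At t=4 the remaining stream is a growing perpetuity with first payment D_5 = 4.99.
V_4 = D_5/(r−g) = 4.99/(0.1049−0.043) = 80.6139
P₀ = V_4/(1+r)^4 = 80.6139/(1+0.1049)^4 = 54.0901

£54.09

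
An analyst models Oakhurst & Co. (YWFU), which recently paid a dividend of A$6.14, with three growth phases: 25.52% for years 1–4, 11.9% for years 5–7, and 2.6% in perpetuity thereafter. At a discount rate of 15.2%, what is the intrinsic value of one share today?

Three-stage DDM. Project D₁…D_7; terminal Gordon value at t=7 with g = 0.026; discount at r = 0.152.
D_1 = 7.7069
D_2 = 9.6737
D_3 = 12.1425
D_4 = 15.2412
D_5 = 17.0549
D_6 = 19.0845
D_7 = 21.3555
TV_7 = 21.9108/(0.152−0.026) = 173.8950
P₀ = Σ Dₜ/(1+r)ᵗ + TV_7/(1+r)^7 = 119.6613

A$119.66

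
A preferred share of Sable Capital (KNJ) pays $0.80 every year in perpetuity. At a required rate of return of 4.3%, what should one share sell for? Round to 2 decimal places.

$18.60

Zero-growth DDM (perpetuity): P₀ = D/r = 0.80 / 0.043 = 18.6047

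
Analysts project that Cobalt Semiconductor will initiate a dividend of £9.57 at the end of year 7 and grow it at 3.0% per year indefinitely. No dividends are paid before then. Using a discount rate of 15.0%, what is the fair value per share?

Deferred-dividend DDM. At t=6 the remaining stream is a growing perpetuity with first payment D_7 = 9.57.
V_6 = D_7/(r−g) = 9.57/(0.15−0.03) = 79.7500
P₀ = V_6/(1+r)^6 = 79.7500/(1+0.15)^6 = 34.4781

£34.48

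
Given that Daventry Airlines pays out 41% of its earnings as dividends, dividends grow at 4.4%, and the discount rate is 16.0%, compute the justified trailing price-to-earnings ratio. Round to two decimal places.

Justified trailing P/E = b(1+g)/(r−g) = 0.41×(1+0.044)/(0.16−0.044) = 3.6900

3.69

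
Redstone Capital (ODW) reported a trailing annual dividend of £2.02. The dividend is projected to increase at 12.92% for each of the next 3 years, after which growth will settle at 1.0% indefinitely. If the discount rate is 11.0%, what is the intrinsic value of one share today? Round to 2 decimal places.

£27.75

Two-stage DDM. Project D₁…D_3 at 0.1292, terminal growth 0.01, discount at r = 0.11.
D_1 = 2.2810
D_2 = 2.5757
D_3 = 2.9085
Terminal value at t=3: TV = D_4/(r−g) = 2.9376/(0.11−0.01) = 29.3755
P₀ = 2.2810/(1+0.11)^1 + 2.5757/(1+0.11)^2 + 2.9085/(1+0.11)^3 + 29.3755/(1+0.11)^3 = 27.7512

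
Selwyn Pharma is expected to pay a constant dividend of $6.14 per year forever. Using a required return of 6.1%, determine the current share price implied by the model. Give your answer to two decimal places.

Zero-growth DDM (perpetuity): P₀ = D/r = 6.14 / 0.061 = 100.6557

$100.66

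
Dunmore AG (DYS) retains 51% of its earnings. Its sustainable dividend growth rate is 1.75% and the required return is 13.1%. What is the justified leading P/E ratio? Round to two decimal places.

Payout ratio b = 1 − 0.51 = 0.49.
Justified leading P/E = b/(r−g) = 0.49/(0.131−0.0175) = 4.3172

4.32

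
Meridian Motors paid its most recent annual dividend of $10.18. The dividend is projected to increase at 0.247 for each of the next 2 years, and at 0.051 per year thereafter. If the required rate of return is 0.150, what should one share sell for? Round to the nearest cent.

$150.08

Two-stage DDM. Project D₁…D_2 at 0.247, terminal growth 0.051, discount at r = 0.15.
D_1 = 12.6945
D_2 = 15.8300
Terminal value at t=2: TV = D_3/(r−g) = 16.6373/(0.15−0.051) = 168.0537
P₀ = 12.6945/(1+0.15)^1 + 15.8300/(1+0.15)^2 + 168.0537/(1+0.15)^2 = 150.0812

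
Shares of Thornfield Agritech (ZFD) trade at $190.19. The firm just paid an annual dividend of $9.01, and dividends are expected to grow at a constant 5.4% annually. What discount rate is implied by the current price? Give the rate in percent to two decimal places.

10.39%

Rearranging the constant-growth DDM: r = D₁/P₀ + g.
D₁ = 9.01 × (1 + 0.054) = 9.4965.
r = 9.4965 / 190.19 + 0.054 = 0.04993 + 0.054 = 0.10393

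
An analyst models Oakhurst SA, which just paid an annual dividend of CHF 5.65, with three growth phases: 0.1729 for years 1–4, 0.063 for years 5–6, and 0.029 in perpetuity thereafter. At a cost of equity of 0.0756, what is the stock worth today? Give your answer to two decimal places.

CHF 216.19

Three-stage DDM. Project D₁…D_6; terminal Gordon value at t=6 with g = 0.029; discount at r = 0.0756.
D_1 = 6.6269
D_2 = 7.7727
D_3 = 9.1166
D_4 = 10.6928
D_5 = 11.3665
D_6 = 12.0826
TV_6 = 12.4330/(0.0756−0.029) = 266.8016
P₀ = Σ Dₜ/(1+r)ᵗ + TV_6/(1+r)^6 = 216.1923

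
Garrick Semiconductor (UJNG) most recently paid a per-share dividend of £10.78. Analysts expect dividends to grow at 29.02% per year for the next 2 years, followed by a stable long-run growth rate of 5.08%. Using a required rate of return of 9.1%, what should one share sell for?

Two-stage DDM. Project D₁…D_2 at 0.2902, terminal growth 0.0508, discount at r = 0.091.
D_1 = 13.9084
D_2 = 17.9446
Terminal value at t=2: TV = D_3/(r−g) = 18.8561/(0.091−0.0508) = 469.0583
P₀ = 13.9084/(1+0.091)^1 + 17.9446/(1+0.091)^2 + 469.0583/(1+0.091)^2 = 421.8978

£421.90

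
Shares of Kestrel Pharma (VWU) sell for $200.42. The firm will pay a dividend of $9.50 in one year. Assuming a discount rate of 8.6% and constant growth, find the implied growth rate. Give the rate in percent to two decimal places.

From P₀ = D₁/(r − g), the implied growth is g = r − D₁/P₀.
g = 0.086 − 9.50/200.42 = 0.086 − 0.04740 = 0.03860

3.86%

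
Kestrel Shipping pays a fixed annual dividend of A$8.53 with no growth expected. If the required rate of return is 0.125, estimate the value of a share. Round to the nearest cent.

Zero-growth DDM (perpetuity): P₀ = D/r = 8.53 / 0.125 = 68.2400

A$68.24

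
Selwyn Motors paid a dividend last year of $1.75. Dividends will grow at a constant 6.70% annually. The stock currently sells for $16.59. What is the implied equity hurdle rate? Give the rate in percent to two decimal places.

Rearranging the constant-growth DDM: r = D₁/P₀ + g.
D₁ = 1.75 × (1 + 0.067) = 1.8672.
r = 1.8672 / 16.59 + 0.067 = 0.11255 + 0.067 = 0.17955

17.96%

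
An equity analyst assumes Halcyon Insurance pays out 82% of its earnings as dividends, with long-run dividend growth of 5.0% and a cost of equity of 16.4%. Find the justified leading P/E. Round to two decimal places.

Justified leading P/E = b/(r−g) = 0.82/(0.164−0.05) = 7.1930

7.19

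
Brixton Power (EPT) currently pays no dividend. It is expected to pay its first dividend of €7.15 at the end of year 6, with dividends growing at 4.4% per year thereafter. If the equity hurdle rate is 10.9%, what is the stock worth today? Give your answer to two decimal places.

€65.57

Deferred-dividend DDM. At t=5 the remaining stream is a growing perpetuity with first payment D_6 = 7.15.
V_5 = D_6/(r−g) = 7.15/(0.109−0.044) = 110.0000
P₀ = V_5/(1+r)^5 = 110.0000/(1+0.109)^5 = 65.5745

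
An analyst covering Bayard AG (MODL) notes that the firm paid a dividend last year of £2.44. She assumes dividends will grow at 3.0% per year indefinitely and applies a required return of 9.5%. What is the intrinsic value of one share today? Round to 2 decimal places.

£38.66

Gordon growth model: P₀ = D₁/(r − g). D₁ = 2.44 × (1 + 0.03) = 2.5132.
P₀ = 2.5132 / (0.095 − 0.03) = 2.5132 / 0.065 = 38.6646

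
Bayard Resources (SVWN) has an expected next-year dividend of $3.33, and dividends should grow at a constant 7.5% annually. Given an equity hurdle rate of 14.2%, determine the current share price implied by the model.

Gordon growth model: P₀ = D₁/(r − g), with D₁ = 3.33 given directly.
P₀ = 3.3300 / (0.142 − 0.075) = 3.3300 / 0.067 = 49.7015

$49.70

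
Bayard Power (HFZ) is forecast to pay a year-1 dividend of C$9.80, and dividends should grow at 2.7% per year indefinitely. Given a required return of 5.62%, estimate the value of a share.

Gordon growth model: P₀ = D₁/(r − g), with D₁ = 9.80 given directly.
P₀ = 9.8000 / (0.0562 − 0.027) = 9.8000 / 0.0292 = 335.6164

C$335.62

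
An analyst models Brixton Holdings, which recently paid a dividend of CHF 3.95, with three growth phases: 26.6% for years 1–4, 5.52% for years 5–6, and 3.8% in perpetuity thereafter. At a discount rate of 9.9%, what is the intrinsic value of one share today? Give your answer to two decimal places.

CHF 144.99

Three-stage DDM. Project D₁…D_6; terminal Gordon value at t=6 with g = 0.038; discount at r = 0.099.
D_1 = 5.0007
D_2 = 6.3309
D_3 = 8.0149
D_4 = 10.1469
D_5 = 10.7070
D_6 = 11.2980
TV_6 = 11.7273/(0.099−0.038) = 192.2512
P₀ = Σ Dₜ/(1+r)ᵗ + TV_6/(1+r)^6 = 144.9912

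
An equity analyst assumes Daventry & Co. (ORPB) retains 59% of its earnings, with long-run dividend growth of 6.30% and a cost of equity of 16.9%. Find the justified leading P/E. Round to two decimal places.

3.87

Payout ratio b = 1 − 0.59 = 0.41.
Justified leading P/E = b/(r−g) = 0.41/(0.169−0.063) = 3.8679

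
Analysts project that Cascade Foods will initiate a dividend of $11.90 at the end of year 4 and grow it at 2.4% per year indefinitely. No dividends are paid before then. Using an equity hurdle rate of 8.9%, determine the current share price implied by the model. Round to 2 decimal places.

Deferred-dividend DDM. At t=3 the remaining stream is a growing perpetuity with first payment D_4 = 11.90.
V_3 = D_4/(r−g) = 11.90/(0.089−0.024) = 183.0769
P₀ = V_3/(1+r)^3 = 183.0769/(1+0.089)^3 = 141.7588

$141.76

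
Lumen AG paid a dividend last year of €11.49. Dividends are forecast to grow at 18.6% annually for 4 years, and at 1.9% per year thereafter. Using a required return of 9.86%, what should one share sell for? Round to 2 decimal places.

€255.64

Two-stage DDM. Project D₁…D_4 at 0.186, terminal growth 0.019, discount at r = 0.0986.
D_1 = 13.6271
D_2 = 16.1618
D_3 = 19.1679
D_4 = 22.7331
Terminal value at t=4: TV = D_5/(r−g) = 23.1650/(0.0986−0.019) = 291.0180
P₀ = 13.6271/(1+0.0986)^1 + 16.1618/(1+0.0986)^2 + 19.1679/(1+0.0986)^3 + 22.7331/(1+0.0986)^4 + 291.0180/(1+0.0986)^4 = 255.6419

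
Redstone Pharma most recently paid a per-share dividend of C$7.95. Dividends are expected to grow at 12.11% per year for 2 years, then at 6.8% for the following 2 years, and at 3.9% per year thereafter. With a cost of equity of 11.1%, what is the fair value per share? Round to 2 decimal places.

Three-stage DDM. Project D₁…D_4; terminal Gordon value at t=4 with g = 0.039; discount at r = 0.111.
D_1 = 8.9127
D_2 = 9.9921
D_3 = 10.6715
D_4 = 11.3972
TV_4 = 11.8417/(0.111−0.039) = 164.4680
P₀ = Σ Dₜ/(1+r)ᵗ + TV_4/(1+r)^4 = 139.3307

C$139.33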